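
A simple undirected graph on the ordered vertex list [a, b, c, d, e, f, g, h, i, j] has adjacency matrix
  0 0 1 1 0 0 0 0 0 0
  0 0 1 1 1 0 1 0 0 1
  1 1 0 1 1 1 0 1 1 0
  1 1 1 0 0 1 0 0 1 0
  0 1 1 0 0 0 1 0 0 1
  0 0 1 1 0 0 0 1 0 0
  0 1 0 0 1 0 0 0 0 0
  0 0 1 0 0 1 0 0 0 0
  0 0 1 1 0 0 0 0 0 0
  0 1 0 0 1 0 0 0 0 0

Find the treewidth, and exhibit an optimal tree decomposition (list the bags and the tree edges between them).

The largest bag has 3 vertices, giving width 2; this decomposition certifies tw(G) ≤ 2. On the other hand G contains the 3-clique {b, e, g}. A clique must lie in a single bag of any decomposition, so no decomposition can have width below 2. The upper and lower bounds meet at 2, so that is the treewidth.

Treewidth 2.
Bags: B1 = {b, c, d}  B2 = {b, c, e}  B3 = {a, c, d}  B4 = {c, d, f}  B5 = {b, e, j}  B6 = {b, e, g}  B7 = {c, f, h}  B8 = {c, d, i}
Tree: B1–B2, B1–B3, B1–B4, B2–B5, B5–B6, B4–B7, B1–B8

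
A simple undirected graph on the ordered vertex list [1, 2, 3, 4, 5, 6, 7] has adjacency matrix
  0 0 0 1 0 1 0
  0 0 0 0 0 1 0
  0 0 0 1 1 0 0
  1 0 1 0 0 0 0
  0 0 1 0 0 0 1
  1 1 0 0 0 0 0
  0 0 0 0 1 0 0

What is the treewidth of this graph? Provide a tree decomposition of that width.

Treewidth 1.
One optimal decomposition is:
Bags: B1 = {2, 6}  B2 = {1, 6}  B3 = {1, 4}  B4 = {3, 4}  B5 = {3, 5}  B6 = {5, 7}
Tree: B1–B2, B2–B3, B3–B4, B4–B5, B5–B6

The largest bag has 2 vertices, giving width 1; this decomposition certifies tw(G) ≤ 1. Since G has at least one edge (e.g. 2–6), it is not an edgeless graph, so tw(G) ≥ 1. Combining the bounds, tw(G) = 1.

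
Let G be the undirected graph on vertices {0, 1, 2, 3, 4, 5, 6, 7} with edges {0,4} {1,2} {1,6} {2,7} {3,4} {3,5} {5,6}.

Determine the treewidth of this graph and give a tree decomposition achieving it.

Treewidth 1.
One such decomposition:
Bags: B1 = {2, 7}  B2 = {1, 2}  B3 = {1, 6}  B4 = {5, 6}  B5 = {3, 5}  B6 = {3, 4}  B7 = {0, 4}
Tree: B1–B2, B2–B3, B3–B4, B4–B5, B5–B6, B6–B7

Each bag holds 2 vertices, so the decomposition has width 1, which upper-bounds the treewidth. Since G has at least one edge (e.g. 7–2), it is not an edgeless graph, so tw(G) ≥ 1. Therefore the treewidth is 1.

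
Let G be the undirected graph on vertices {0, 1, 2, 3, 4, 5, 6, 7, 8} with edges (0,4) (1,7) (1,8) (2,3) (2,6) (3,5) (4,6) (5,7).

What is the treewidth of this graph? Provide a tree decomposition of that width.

Every bag has size at most 2, so the width is 2 − 1 = 1 and tw(G) ≤ 1. Since G has at least one edge (e.g. 8–1), it is not an edgeless graph, so tw(G) ≥ 1. Hence tw(G) = 1 exactly.

Treewidth 1.
Bags: B1 = {1, 8}  B2 = {1, 7}  B3 = {5, 7}  B4 = {3, 5}  B5 = {2, 3}  B6 = {2, 6}  B7 = {4, 6}  B8 = {0, 4}
Tree: B1–B2, B2–B3, B3–B4, B4–B5, B5–B6, B6–B7, B7–B8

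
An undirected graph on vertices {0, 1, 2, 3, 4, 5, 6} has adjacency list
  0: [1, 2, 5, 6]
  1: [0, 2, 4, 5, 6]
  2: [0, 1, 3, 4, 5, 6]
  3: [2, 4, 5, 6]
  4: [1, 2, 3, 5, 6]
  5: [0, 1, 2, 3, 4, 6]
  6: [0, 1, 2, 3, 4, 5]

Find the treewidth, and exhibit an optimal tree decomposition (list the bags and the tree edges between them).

Treewidth 4.
One such decomposition:
Bags: B1 = {2, 3, 4, 5, 6}  B2 = {1, 2, 4, 5, 6}  B3 = {0, 1, 2, 5, 6}
Tree: B1–B2, B2–B3

Each bag holds 5 vertices, so the decomposition has width 4, which upper-bounds the treewidth. Conversely, {0, 1, 2, 5, 6} is a clique of size 5, and the vertices of any clique must share a bag in every tree decomposition; so some bag has ≥ 5 vertices and tw(G) ≥ 4. Therefore the treewidth is 4.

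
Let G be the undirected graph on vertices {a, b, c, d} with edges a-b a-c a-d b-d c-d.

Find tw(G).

2

A width-2 tree decomposition is:
Bags: B1 = {a, c, d}  B2 = {a, b, d}
Tree: B1–B2
Each bag holds 3 vertices, so the decomposition has width 2, which upper-bounds the treewidth. Conversely, {a, c, d} is a clique of size 3, and the vertices of any clique must share a bag in every tree decomposition; so some bag has ≥ 3 vertices and tw(G) ≥ 2. Hence tw(G) = 2 exactly.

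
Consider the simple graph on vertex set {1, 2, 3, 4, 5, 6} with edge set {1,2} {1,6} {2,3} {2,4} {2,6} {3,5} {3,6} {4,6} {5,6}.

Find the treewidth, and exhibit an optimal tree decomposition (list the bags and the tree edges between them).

Treewidth 2.
One such decomposition:
Bags: B1 = {2, 4, 6}  B2 = {2, 3, 6}  B3 = {1, 2, 6}  B4 = {3, 5, 6}
Tree: B1–B2, B2–B3, B2–B4

The largest bag has 3 vertices, giving width 2; this decomposition certifies tw(G) ≤ 2. On the other hand G contains the 3-clique {1, 2, 6}. A clique must lie in a single bag of any decomposition, so no decomposition can have width below 2. Therefore the treewidth is 2.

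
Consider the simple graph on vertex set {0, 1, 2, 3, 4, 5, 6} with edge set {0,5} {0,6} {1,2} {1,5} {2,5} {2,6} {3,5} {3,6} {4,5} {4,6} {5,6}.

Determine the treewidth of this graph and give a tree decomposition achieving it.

Every bag has size at most 3, so the width is 3 − 1 = 2 and tw(G) ≤ 2. For the lower bound, the 3 vertices {1, 2, 5} are pairwise adjacent, and any tree decomposition puts a clique entirely inside one bag — forcing width ≥ 2. Hence tw(G) = 2 exactly.

Treewidth 2.
Bags: B1 = {2, 5, 6}  B2 = {4, 5, 6}  B3 = {1, 2, 5}  B4 = {0, 5, 6}  B5 = {3, 5, 6}
Tree: B1–B2, B1–B3, B2–B4, B2–B5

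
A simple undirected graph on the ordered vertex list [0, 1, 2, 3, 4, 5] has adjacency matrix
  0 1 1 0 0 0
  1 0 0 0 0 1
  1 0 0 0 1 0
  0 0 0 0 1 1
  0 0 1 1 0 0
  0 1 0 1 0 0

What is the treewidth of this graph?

2

A width-2 tree decomposition is:
Bags: B1 = {1, 3, 5}  B2 = {1, 3, 4}  B3 = {1, 2, 4}  B4 = {0, 1, 2}
Tree: B1–B2, B2–B3, B3–B4
Every bag has size at most 3, so the width is 3 − 1 = 2 and tw(G) ≤ 2. The edges 1–5–3–4–2–0–1 form a cycle, so G is not a tree and its treewidth is at least 2. Hence tw(G) = 2 exactly.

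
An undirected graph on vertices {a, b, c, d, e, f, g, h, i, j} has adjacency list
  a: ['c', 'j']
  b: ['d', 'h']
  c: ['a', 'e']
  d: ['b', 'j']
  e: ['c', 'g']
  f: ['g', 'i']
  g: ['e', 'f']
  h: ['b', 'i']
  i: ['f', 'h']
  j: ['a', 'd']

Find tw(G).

2

A width-2 tree decomposition is:
Bags: B1 = {a, c, e}  B2 = {a, e, j}  B3 = {d, e, j}  B4 = {b, d, e}  B5 = {b, e, h}  B6 = {e, h, i}  B7 = {e, f, i}  B8 = {e, f, g}
Tree: B1–B2, B2–B3, B3–B4, B4–B5, B5–B6, B6–B7, B7–B8
The largest bag has 3 vertices, giving width 2; this decomposition certifies tw(G) ≤ 2. Since e–c–a–j–d–b–h–i–f–g–e is a cycle in G, G is not acyclic. Forests are exactly the graphs of treewidth ≤ 1, so tw(G) ≥ 2. The upper and lower bounds meet at 2, so that is the treewidth.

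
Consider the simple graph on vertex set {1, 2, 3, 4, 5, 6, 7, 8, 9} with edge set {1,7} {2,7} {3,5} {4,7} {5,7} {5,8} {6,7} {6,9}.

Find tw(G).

1

A width-1 tree decomposition is:
Bags: B1 = {1, 7}  B2 = {5, 7}  B3 = {6, 7}  B4 = {4, 7}  B5 = {3, 5}  B6 = {5, 8}  B7 = {6, 9}  B8 = {2, 7}
Tree: B1–B2, B2–B3, B3–B4, B2–B5, B5–B6, B3–B7, B4–B8
Every bag has size at most 2, so the width is 2 − 1 = 1 and tw(G) ≤ 1. Any graph with an edge has treewidth ≥ 1, and G has the edge 7–1. Hence tw(G) = 1 exactly.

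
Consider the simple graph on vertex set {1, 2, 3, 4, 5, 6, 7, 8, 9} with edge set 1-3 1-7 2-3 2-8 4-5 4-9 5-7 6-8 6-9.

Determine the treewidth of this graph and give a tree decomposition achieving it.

The largest bag has 3 vertices, giving width 2; this decomposition certifies tw(G) ≤ 2. For the lower bound, G contains the cycle 2–3–1–7–5–4–9–6–8–2, so G is not a forest; only forests have treewidth ≤ 1, hence tw(G) ≥ 2. Combining the bounds, tw(G) = 2.

Treewidth 2.
One optimal decomposition is:
Bags: B1 = {1, 2, 3}  B2 = {1, 2, 7}  B3 = {2, 5, 7}  B4 = {2, 4, 5}  B5 = {2, 4, 9}  B6 = {2, 6, 9}  B7 = {2, 6, 8}
Tree: B1–B2, B2–B3, B3–B4, B4–B5, B5–B6, B6–B7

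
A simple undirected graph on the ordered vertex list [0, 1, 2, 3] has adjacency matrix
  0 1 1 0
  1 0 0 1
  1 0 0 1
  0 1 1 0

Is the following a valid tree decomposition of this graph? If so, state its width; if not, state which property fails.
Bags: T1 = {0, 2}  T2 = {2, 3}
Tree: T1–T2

A tree decomposition must satisfy three properties: every vertex lies in some bag; for every edge, both endpoints lie together in some bag; and for every vertex, the bags containing it form a connected subtree. Here vertex 1 appears in no bag, so the decomposition is invalid.

No — vertex 1 appears in no bag.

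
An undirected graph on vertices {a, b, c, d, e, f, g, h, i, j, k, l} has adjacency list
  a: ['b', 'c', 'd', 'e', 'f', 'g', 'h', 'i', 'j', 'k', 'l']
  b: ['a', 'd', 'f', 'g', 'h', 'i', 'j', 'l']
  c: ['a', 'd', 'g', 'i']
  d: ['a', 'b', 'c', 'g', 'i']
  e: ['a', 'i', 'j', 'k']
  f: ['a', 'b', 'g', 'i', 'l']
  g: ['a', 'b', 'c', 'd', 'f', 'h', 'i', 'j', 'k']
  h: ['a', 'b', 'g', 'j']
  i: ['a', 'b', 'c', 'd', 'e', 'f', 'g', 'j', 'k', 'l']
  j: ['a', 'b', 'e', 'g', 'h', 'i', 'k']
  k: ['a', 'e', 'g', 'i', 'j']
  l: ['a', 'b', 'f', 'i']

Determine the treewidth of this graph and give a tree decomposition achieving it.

Each bag holds 5 vertices, so the decomposition has width 4, which upper-bounds the treewidth. Conversely, {a, b, g, h, j} is a clique of size 5, and the vertices of any clique must share a bag in every tree decomposition; so some bag has ≥ 5 vertices and tw(G) ≥ 4. Therefore the treewidth is 4.

Treewidth 4.
One such decomposition:
Bags: B1 = {a, b, g, i, j}  B2 = {a, b, g, h, j}  B3 = {a, g, i, j, k}  B4 = {a, b, d, g, i}  B5 = {a, b, f, g, i}  B6 = {a, b, f, i, l}  B7 = {a, c, d, g, i}  B8 = {a, e, i, j, k}
Tree: B1–B2, B1–B3, B1–B4, B4–B5, B5–B6, B4–B7, B3–B8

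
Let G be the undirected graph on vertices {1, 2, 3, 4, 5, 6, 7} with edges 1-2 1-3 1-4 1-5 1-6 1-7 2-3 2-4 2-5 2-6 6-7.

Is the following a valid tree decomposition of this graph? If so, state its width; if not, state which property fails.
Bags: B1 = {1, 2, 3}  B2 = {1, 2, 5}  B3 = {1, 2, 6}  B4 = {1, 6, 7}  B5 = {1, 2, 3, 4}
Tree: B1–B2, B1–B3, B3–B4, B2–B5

No — bags containing vertex 3 are not connected in the tree.

A tree decomposition must satisfy three properties: every vertex lies in some bag; for every edge, both endpoints lie together in some bag; and for every vertex, the bags containing it form a connected subtree. Here bags containing vertex 3 are not connected in the tree, so the decomposition is invalid.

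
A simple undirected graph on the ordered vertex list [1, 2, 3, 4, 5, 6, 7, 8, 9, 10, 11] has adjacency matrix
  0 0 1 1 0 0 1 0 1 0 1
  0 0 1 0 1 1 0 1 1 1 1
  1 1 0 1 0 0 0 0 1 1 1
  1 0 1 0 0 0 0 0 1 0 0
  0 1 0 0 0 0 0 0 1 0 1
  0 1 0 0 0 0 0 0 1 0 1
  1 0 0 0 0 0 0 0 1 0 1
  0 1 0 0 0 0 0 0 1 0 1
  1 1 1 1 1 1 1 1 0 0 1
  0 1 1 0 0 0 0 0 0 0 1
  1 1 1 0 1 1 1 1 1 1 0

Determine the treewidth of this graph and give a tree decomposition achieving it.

Treewidth 3.
One optimal decomposition is:
Bags: B1 = {2, 6, 9, 11}  B2 = {2, 3, 9, 11}  B3 = {2, 5, 9, 11}  B4 = {1, 3, 9, 11}  B5 = {1, 3, 4, 9}  B6 = {2, 3, 10, 11}  B7 = {2, 8, 9, 11}  B8 = {1, 7, 9, 11}
Tree: B1–B2, B2–B3, B2–B4, B4–B5, B2–B6, B2–B7, B4–B8

The largest bag has 4 vertices, giving width 3; this decomposition certifies tw(G) ≤ 3. On the other hand G contains the 4-clique {1, 3, 9, 11}. A clique must lie in a single bag of any decomposition, so no decomposition can have width below 3. The upper and lower bounds meet at 3, so that is the treewidth.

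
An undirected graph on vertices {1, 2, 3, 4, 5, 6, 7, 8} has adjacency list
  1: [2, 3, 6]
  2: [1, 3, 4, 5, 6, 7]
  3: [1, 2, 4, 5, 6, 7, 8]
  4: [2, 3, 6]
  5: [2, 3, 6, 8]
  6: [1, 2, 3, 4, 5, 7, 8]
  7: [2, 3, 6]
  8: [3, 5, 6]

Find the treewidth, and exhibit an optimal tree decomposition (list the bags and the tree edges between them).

Every bag has size at most 4, so the width is 4 − 1 = 3 and tw(G) ≤ 3. On the other hand G contains the 4-clique {3, 5, 6, 8}. A clique must lie in a single bag of any decomposition, so no decomposition can have width below 3. The upper and lower bounds meet at 3, so that is the treewidth.

Treewidth 3.
One optimal decomposition is:
Bags: B1 = {2, 3, 5, 6}  B2 = {2, 3, 6, 7}  B3 = {2, 3, 4, 6}  B4 = {1, 2, 3, 6}  B5 = {3, 5, 6, 8}
Tree: B1–B2, B1–B3, B3–B4, B1–B5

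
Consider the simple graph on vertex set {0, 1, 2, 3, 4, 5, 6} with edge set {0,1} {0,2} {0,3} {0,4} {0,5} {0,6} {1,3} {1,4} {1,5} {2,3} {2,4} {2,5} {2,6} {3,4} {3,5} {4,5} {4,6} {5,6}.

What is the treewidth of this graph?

4

A width-4 tree decomposition is:
Bags: B1 = {0, 2, 3, 4, 5}  B2 = {0, 1, 3, 4, 5}  B3 = {0, 2, 4, 5, 6}
Tree: B1–B2, B1–B3
Every bag has size at most 5, so the width is 5 − 1 = 4 and tw(G) ≤ 4. On the other hand G contains the 5-clique {0, 1, 3, 4, 5}. A clique must lie in a single bag of any decomposition, so no decomposition can have width below 4. Therefore the treewidth is 4.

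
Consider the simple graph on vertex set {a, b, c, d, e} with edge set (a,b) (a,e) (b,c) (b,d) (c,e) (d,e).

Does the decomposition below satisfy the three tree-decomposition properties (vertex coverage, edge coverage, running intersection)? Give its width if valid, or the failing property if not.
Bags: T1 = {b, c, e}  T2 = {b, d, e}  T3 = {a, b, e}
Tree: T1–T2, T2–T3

Checking the three conditions: (i) the bags cover all of {a, b, c, d, e}; (ii) for each edge, some bag contains both endpoints; (iii) the bags containing any fixed vertex form a subtree. All hold, so the decomposition is valid with width 3 − 1 = 2.

Yes; width 2.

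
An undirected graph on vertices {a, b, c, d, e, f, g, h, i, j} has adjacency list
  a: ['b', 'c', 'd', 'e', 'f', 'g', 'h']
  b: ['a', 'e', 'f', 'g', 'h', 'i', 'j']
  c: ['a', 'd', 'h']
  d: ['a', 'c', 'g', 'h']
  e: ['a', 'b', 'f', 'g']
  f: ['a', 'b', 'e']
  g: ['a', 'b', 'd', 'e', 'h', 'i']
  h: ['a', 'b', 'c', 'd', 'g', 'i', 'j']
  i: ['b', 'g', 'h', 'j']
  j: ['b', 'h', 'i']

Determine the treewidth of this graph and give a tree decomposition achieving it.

Each bag holds 4 vertices, so the decomposition has width 3, which upper-bounds the treewidth. Conversely, {a, b, e, g} is a clique of size 4, and the vertices of any clique must share a bag in every tree decomposition; so some bag has ≥ 4 vertices and tw(G) ≥ 3. Hence tw(G) = 3 exactly.

Treewidth 3.
One optimal decomposition is:
Bags: B1 = {a, b, g, h}  B2 = {a, b, e, g}  B3 = {b, g, h, i}  B4 = {b, h, i, j}  B5 = {a, d, g, h}  B6 = {a, c, d, h}  B7 = {a, b, e, f}
Tree: B1–B2, B1–B3, B3–B4, B1–B5, B5–B6, B2–B7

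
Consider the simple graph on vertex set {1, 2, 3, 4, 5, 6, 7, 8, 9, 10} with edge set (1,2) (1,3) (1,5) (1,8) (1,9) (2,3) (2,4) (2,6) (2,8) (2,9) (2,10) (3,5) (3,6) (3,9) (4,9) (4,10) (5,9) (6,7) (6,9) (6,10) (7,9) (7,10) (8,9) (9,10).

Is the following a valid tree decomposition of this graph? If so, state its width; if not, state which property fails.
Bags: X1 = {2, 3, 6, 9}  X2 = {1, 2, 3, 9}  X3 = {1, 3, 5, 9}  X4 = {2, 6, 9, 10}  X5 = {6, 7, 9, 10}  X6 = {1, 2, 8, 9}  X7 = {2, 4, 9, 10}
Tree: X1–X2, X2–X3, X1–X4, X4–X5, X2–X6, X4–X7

Yes; width 3.

Vertex coverage: the bags together contain {1, 2, 3, 4, 5, 6, 7, 8, 9, 10}, the full vertex set. Edge coverage: each edge of G has both endpoints in at least one bag. Running intersection: for every vertex, the bags containing it form a connected subtree. All three properties hold, so this is a valid tree decomposition of width max|bag| − 1 = 3, and hence tw(G) ≤ 3.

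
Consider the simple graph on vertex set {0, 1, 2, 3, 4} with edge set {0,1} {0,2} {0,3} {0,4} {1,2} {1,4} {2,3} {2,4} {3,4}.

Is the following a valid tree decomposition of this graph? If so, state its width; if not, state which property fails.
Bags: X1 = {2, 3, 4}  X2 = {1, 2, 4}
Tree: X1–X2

No — vertex 0 appears in no bag.

A tree decomposition must satisfy three properties: every vertex lies in some bag; for every edge, both endpoints lie together in some bag; and for every vertex, the bags containing it form a connected subtree. Here vertex 0 appears in no bag, so the decomposition is invalid.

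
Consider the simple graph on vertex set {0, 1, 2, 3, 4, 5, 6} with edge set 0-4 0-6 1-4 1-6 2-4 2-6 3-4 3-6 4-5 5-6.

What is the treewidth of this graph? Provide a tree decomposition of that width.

Treewidth 2.
One optimal decomposition is:
Bags: B1 = {1, 4, 6}  B2 = {0, 4, 6}  B3 = {4, 5, 6}  B4 = {2, 4, 6}  B5 = {3, 4, 6}
Tree: B1–B2, B2–B3, B3–B4, B4–B5

Every bag has size at most 3, so the width is 3 − 1 = 2 and tw(G) ≤ 2. The edges 6–1–4–0–6 form a cycle, so G is not a tree and its treewidth is at least 2. Hence tw(G) = 2 exactly.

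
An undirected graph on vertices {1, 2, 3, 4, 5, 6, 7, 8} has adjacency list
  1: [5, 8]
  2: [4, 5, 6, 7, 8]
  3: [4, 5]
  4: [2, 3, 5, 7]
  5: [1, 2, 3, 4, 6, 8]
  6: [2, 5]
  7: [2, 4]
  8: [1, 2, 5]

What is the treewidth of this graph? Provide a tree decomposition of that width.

Treewidth 2.
One optimal decomposition is:
Bags: B1 = {2, 4, 5}  B2 = {2, 5, 8}  B3 = {2, 5, 6}  B4 = {1, 5, 8}  B5 = {2, 4, 7}  B6 = {3, 4, 5}
Tree: B1–B2, B1–B3, B2–B4, B1–B5, B1–B6

The largest bag has 3 vertices, giving width 2; this decomposition certifies tw(G) ≤ 2. For the lower bound, the 3 vertices {1, 5, 8} are pairwise adjacent, and any tree decomposition puts a clique entirely inside one bag — forcing width ≥ 2. The upper and lower bounds meet at 2, so that is the treewidth.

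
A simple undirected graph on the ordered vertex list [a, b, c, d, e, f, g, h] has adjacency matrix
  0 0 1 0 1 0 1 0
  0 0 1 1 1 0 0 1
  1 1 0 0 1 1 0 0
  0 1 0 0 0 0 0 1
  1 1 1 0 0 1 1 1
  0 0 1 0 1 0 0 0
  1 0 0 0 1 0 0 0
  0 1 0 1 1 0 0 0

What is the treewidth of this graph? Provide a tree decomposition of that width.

Treewidth 2.
Bags: B1 = {b, c, e}  B2 = {a, c, e}  B3 = {b, e, h}  B4 = {a, e, g}  B5 = {b, d, h}  B6 = {c, e, f}
Tree: B1–B2, B1–B3, B2–B4, B3–B5, B1–B6

Each bag holds 3 vertices, so the decomposition has width 2, which upper-bounds the treewidth. On the other hand G contains the 3-clique {b, d, h}. A clique must lie in a single bag of any decomposition, so no decomposition can have width below 2. The upper and lower bounds meet at 2, so that is the treewidth.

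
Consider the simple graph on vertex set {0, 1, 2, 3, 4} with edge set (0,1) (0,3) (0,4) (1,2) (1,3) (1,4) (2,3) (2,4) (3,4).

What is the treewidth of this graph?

3

A width-3 tree decomposition is:
Bags: B1 = {0, 1, 3, 4}  B2 = {1, 2, 3, 4}
Tree: B1–B2
Every bag has size at most 4, so the width is 4 − 1 = 3 and tw(G) ≤ 3. For the lower bound, the 4 vertices {0, 1, 3, 4} are pairwise adjacent, and any tree decomposition puts a clique entirely inside one bag — forcing width ≥ 3. Therefore the treewidth is 3.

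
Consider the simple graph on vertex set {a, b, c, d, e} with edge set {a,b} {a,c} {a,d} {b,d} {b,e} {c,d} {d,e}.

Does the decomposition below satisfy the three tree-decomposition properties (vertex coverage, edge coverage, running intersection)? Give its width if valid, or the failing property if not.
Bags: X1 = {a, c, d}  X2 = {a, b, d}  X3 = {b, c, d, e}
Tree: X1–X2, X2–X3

A tree decomposition must satisfy three properties: every vertex lies in some bag; for every edge, both endpoints lie together in some bag; and for every vertex, the bags containing it form a connected subtree. Here bags containing vertex c are not connected in the tree, so the decomposition is invalid.

No — bags containing vertex c are not connected in the tree.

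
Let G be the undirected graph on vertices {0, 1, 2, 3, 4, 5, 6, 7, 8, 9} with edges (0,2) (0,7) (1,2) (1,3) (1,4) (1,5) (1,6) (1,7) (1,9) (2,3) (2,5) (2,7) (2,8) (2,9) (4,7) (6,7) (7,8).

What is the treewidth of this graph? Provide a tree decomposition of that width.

The largest bag has 3 vertices, giving width 2; this decomposition certifies tw(G) ≤ 2. Conversely, {0, 2, 7} is a clique of size 3, and the vertices of any clique must share a bag in every tree decomposition; so some bag has ≥ 3 vertices and tw(G) ≥ 2. Hence tw(G) = 2 exactly.

Treewidth 2.
One such decomposition:
Bags: B1 = {1, 2, 5}  B2 = {1, 2, 7}  B3 = {2, 7, 8}  B4 = {1, 2, 3}  B5 = {0, 2, 7}  B6 = {1, 6, 7}  B7 = {1, 2, 9}  B8 = {1, 4, 7}
Tree: B1–B2, B2–B3, B2–B4, B3–B5, B2–B6, B1–B7, B6–B8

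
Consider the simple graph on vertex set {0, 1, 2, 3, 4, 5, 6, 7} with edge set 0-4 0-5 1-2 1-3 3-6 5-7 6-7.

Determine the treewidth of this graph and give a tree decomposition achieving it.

Each bag holds 2 vertices, so the decomposition has width 1, which upper-bounds the treewidth. G has an edge, so its treewidth is at least 1. Therefore the treewidth is 1.

Treewidth 1.
One such decomposition:
Bags: B1 = {0, 4}  B2 = {0, 5}  B3 = {5, 7}  B4 = {6, 7}  B5 = {3, 6}  B6 = {1, 3}  B7 = {1, 2}
Tree: B1–B2, B2–B3, B3–B4, B4–B5, B5–B6, B6–B7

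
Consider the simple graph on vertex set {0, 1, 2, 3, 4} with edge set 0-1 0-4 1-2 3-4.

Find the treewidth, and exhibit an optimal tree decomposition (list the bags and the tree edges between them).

Every bag has size at most 2, so the width is 2 − 1 = 1 and tw(G) ≤ 1. G has an edge, so its treewidth is at least 1. Therefore the treewidth is 1.

Treewidth 1.
One such decomposition:
Bags: B1 = {3, 4}  B2 = {0, 4}  B3 = {0, 1}  B4 = {1, 2}
Tree: B1–B2, B2–B3, B3–B4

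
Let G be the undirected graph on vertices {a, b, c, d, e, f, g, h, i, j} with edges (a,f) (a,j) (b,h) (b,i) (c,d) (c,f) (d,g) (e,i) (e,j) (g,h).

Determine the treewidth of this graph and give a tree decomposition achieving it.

Each bag holds 3 vertices, so the decomposition has width 2, which upper-bounds the treewidth. The edges i–b–h–g–d–c–f–a–j–e–i form a cycle, so G is not a tree and its treewidth is at least 2. Hence tw(G) = 2 exactly.

Treewidth 2.
Bags: B1 = {b, h, i}  B2 = {g, h, i}  B3 = {d, g, i}  B4 = {c, d, i}  B5 = {c, f, i}  B6 = {a, f, i}  B7 = {a, i, j}  B8 = {e, i, j}
Tree: B1–B2, B2–B3, B3–B4, B4–B5, B5–B6, B6–B7, B7–B8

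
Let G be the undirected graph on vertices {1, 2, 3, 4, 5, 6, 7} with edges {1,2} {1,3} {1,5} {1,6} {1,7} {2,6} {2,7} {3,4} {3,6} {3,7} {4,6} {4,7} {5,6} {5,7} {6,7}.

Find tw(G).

A width-3 tree decomposition is:
Bags: B1 = {1, 5, 6, 7}  B2 = {1, 3, 6, 7}  B3 = {1, 2, 6, 7}  B4 = {3, 4, 6, 7}
Tree: B1–B2, B2–B3, B2–B4
Each bag holds 4 vertices, so the decomposition has width 3, which upper-bounds the treewidth. Conversely, {1, 2, 6, 7} is a clique of size 4, and the vertices of any clique must share a bag in every tree decomposition; so some bag has ≥ 4 vertices and tw(G) ≥ 3. Hence tw(G) = 3 exactly.

3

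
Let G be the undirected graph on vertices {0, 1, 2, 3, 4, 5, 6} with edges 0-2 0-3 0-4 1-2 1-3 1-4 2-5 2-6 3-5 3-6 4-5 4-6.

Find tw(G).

3

A width-3 tree decomposition is:
Bags: B1 = {1, 2, 3, 4}  B2 = {2, 3, 4, 5}  B3 = {2, 3, 4, 6}  B4 = {0, 2, 3, 4}
Tree: B1–B2, B2–B3, B3–B4
The largest bag has 4 vertices, giving width 3; this decomposition certifies tw(G) ≤ 3. For the lower bound: the 4 vertex sets {1,3}, {2,5}, {4}, {6} are disjoint, each induces a connected subgraph, and every pair is joined by at least one edge of G. Contracting each set to a single vertex therefore yields K_{4} as a minor, and since treewidth is minor-monotone, tw(G) ≥ tw(K_{4}) = 3. Hence tw(G) = 3 exactly.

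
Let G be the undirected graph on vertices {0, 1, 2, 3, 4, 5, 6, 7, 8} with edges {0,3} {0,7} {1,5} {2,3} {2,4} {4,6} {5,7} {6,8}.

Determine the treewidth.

A width-1 tree decomposition is:
Bags: B1 = {6, 8}  B2 = {4, 6}  B3 = {2, 4}  B4 = {2, 3}  B5 = {0, 3}  B6 = {0, 7}  B7 = {5, 7}  B8 = {1, 5}
Tree: B1–B2, B2–B3, B3–B4, B4–B5, B5–B6, B6–B7, B7–B8
The largest bag has 2 vertices, giving width 1; this decomposition certifies tw(G) ≤ 1. G has an edge, so its treewidth is at least 1. Hence tw(G) = 1 exactly.

1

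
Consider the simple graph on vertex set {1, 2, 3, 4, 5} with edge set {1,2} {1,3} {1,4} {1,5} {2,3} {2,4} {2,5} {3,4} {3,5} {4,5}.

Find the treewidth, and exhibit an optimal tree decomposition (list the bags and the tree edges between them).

With just one bag of size 5, the width is 5 − 1 = 4, so tw(G) ≤ 4. On the other hand G contains the 5-clique {1, 2, 3, 4, 5}. A clique must lie in a single bag of any decomposition, so no decomposition can have width below 4. Combining the bounds, tw(G) = 4.

Treewidth 4.
Bags: B1 = {1, 2, 3, 4, 5}
Tree: (single bag)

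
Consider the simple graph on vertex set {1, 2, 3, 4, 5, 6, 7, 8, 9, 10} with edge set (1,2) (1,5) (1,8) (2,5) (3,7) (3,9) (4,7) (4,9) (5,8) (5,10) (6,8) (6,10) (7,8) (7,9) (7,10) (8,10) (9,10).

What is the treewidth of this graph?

A width-2 tree decomposition is:
Bags: B1 = {1, 5, 8}  B2 = {5, 8, 10}  B3 = {6, 8, 10}  B4 = {7, 8, 10}  B5 = {7, 9, 10}  B6 = {1, 2, 5}  B7 = {3, 7, 9}  B8 = {4, 7, 9}
Tree: B1–B2, B2–B3, B2–B4, B4–B5, B1–B6, B5–B7, B7–B8
Each bag holds 3 vertices, so the decomposition has width 2, which upper-bounds the treewidth. Conversely, {1, 5, 8} is a clique of size 3, and the vertices of any clique must share a bag in every tree decomposition; so some bag has ≥ 3 vertices and tw(G) ≥ 2. Hence tw(G) = 2 exactly.

2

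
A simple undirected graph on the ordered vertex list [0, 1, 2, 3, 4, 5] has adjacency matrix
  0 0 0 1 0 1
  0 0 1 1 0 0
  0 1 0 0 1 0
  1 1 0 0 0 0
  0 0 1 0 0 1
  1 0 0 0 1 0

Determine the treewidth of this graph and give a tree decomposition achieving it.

Each bag holds 3 vertices, so the decomposition has width 2, which upper-bounds the treewidth. For the lower bound, G contains the cycle 0–5–4–2–1–3–0, so G is not a forest; only forests have treewidth ≤ 1, hence tw(G) ≥ 2. Hence tw(G) = 2 exactly.

Treewidth 2.
One such decomposition:
Bags: B1 = {0, 4, 5}  B2 = {0, 2, 4}  B3 = {0, 1, 2}  B4 = {0, 1, 3}
Tree: B1–B2, B2–B3, B3–B4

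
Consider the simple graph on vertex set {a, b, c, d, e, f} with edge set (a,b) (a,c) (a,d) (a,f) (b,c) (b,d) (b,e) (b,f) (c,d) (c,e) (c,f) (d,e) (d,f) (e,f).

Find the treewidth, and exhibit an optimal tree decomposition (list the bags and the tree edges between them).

Treewidth 4.
One optimal decomposition is:
Bags: B1 = {a, b, c, d, f}  B2 = {b, c, d, e, f}
Tree: B1–B2

The largest bag has 5 vertices, giving width 4; this decomposition certifies tw(G) ≤ 4. Conversely, {b, c, d, e, f} is a clique of size 5, and the vertices of any clique must share a bag in every tree decomposition; so some bag has ≥ 5 vertices and tw(G) ≥ 4. Hence tw(G) = 4 exactly.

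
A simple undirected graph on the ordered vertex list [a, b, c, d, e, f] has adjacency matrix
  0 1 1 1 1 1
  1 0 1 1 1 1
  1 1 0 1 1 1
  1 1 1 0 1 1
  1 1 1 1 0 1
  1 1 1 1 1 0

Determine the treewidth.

5

A width-5 tree decomposition is:
Bags: B1 = {a, b, c, d, e, f}
Tree: (single bag)
With just one bag of size 6, the width is 6 − 1 = 5, so tw(G) ≤ 5. On the other hand G contains the 6-clique {a, b, c, d, e, f}. A clique must lie in a single bag of any decomposition, so no decomposition can have width below 5. Hence tw(G) = 5 exactly.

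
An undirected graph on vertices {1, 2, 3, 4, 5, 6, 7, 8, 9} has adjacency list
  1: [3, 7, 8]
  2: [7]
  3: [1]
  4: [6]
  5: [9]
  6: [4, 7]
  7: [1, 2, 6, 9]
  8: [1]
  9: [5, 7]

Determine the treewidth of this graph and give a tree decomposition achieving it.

The largest bag has 2 vertices, giving width 1; this decomposition certifies tw(G) ≤ 1. Since G has at least one edge (e.g. 1–7), it is not an edgeless graph, so tw(G) ≥ 1. Hence tw(G) = 1 exactly.

Treewidth 1.
One such decomposition:
Bags: B1 = {1, 7}  B2 = {6, 7}  B3 = {4, 6}  B4 = {1, 8}  B5 = {7, 9}  B6 = {1, 3}  B7 = {2, 7}  B8 = {5, 9}
Tree: B1–B2, B2–B3, B1–B4, B1–B5, B4–B6, B2–B7, B5–B8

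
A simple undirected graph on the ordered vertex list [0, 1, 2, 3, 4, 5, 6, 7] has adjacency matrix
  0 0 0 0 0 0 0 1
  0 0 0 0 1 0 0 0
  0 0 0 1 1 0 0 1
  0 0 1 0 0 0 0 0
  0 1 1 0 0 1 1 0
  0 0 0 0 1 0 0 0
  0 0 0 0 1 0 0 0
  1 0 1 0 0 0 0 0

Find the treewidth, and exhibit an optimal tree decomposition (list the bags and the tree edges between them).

Each bag holds 2 vertices, so the decomposition has width 1, which upper-bounds the treewidth. Since G has at least one edge (e.g. 5–4), it is not an edgeless graph, so tw(G) ≥ 1. Therefore the treewidth is 1.

Treewidth 1.
One such decomposition:
Bags: B1 = {4, 5}  B2 = {1, 4}  B3 = {2, 4}  B4 = {2, 3}  B5 = {2, 7}  B6 = {4, 6}  B7 = {0, 7}
Tree: B1–B2, B2–B3, B3–B4, B4–B5, B3–B6, B5–B7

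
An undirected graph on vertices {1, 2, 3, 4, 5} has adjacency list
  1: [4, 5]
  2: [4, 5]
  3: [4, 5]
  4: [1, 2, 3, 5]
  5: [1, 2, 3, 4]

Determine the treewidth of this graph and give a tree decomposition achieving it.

Each bag holds 3 vertices, so the decomposition has width 2, which upper-bounds the treewidth. On the other hand G contains the 3-clique {1, 4, 5}. A clique must lie in a single bag of any decomposition, so no decomposition can have width below 2. The upper and lower bounds meet at 2, so that is the treewidth.

Treewidth 2.
Bags: B1 = {2, 4, 5}  B2 = {3, 4, 5}  B3 = {1, 4, 5}
Tree: B1–B2, B1–B3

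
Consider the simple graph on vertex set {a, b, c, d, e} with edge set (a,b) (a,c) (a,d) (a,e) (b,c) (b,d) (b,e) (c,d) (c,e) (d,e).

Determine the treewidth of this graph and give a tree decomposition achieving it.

Treewidth 4.
Bags: B1 = {a, b, c, d, e}
Tree: (single bag)

With just one bag of size 5, the width is 5 − 1 = 4, so tw(G) ≤ 4. Conversely, {a, b, c, d, e} is a clique of size 5, and the vertices of any clique must share a bag in every tree decomposition; so some bag has ≥ 5 vertices and tw(G) ≥ 4. Hence tw(G) = 4 exactly.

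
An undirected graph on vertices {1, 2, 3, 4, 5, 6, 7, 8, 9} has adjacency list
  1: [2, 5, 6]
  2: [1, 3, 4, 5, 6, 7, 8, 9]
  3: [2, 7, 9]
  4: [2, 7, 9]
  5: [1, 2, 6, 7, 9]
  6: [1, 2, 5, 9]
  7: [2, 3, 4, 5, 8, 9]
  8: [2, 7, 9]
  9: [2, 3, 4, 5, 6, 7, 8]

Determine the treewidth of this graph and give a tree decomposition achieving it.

Treewidth 3.
One such decomposition:
Bags: B1 = {2, 3, 7, 9}  B2 = {2, 5, 7, 9}  B3 = {2, 5, 6, 9}  B4 = {1, 2, 5, 6}  B5 = {2, 4, 7, 9}  B6 = {2, 7, 8, 9}
Tree: B1–B2, B2–B3, B3–B4, B1–B5, B5–B6

Every bag has size at most 4, so the width is 4 − 1 = 3 and tw(G) ≤ 3. For the lower bound, the 4 vertices {1, 2, 5, 6} are pairwise adjacent, and any tree decomposition puts a clique entirely inside one bag — forcing width ≥ 3. Hence tw(G) = 3 exactly.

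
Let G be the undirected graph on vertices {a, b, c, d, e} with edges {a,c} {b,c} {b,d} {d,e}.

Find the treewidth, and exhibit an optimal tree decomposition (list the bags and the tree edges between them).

The largest bag has 2 vertices, giving width 1; this decomposition certifies tw(G) ≤ 1. G has an edge, so its treewidth is at least 1. Hence tw(G) = 1 exactly.

Treewidth 1.
One optimal decomposition is:
Bags: B1 = {a, c}  B2 = {b, c}  B3 = {b, d}  B4 = {d, e}
Tree: B1–B2, B2–B3, B3–B4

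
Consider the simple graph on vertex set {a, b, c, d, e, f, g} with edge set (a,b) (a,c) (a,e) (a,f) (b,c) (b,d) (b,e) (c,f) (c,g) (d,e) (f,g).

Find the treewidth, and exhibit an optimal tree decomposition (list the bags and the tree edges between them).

Treewidth 2.
One such decomposition:
Bags: B1 = {a, b, c}  B2 = {a, b, e}  B3 = {b, d, e}  B4 = {a, c, f}  B5 = {c, f, g}
Tree: B1–B2, B2–B3, B1–B4, B4–B5

Each bag holds 3 vertices, so the decomposition has width 2, which upper-bounds the treewidth. Conversely, {b, d, e} is a clique of size 3, and the vertices of any clique must share a bag in every tree decomposition; so some bag has ≥ 3 vertices and tw(G) ≥ 2. Hence tw(G) = 2 exactly.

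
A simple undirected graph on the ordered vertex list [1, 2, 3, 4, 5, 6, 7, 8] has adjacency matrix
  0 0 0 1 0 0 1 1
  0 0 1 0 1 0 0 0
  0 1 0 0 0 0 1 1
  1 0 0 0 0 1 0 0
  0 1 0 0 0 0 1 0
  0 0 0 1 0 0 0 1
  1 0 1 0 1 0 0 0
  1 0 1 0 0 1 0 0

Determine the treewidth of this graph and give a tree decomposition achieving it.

Treewidth 2.
One optimal decomposition is:
Bags: B1 = {4, 6, 8}  B2 = {1, 4, 8}  B3 = {1, 3, 8}  B4 = {1, 3, 7}  B5 = {2, 3, 7}  B6 = {2, 5, 7}
Tree: B1–B2, B2–B3, B3–B4, B4–B5, B5–B6

Every bag has size at most 3, so the width is 3 − 1 = 2 and tw(G) ≤ 2. The edges 6–4–1–8–6 form a cycle, so G is not a tree and its treewidth is at least 2. Therefore the treewidth is 2.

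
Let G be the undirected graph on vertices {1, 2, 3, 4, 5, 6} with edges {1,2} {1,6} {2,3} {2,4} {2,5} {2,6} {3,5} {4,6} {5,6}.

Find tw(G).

A width-2 tree decomposition is:
Bags: B1 = {2, 5, 6}  B2 = {2, 4, 6}  B3 = {1, 2, 6}  B4 = {2, 3, 5}
Tree: B1–B2, B1–B3, B1–B4
Each bag holds 3 vertices, so the decomposition has width 2, which upper-bounds the treewidth. For the lower bound, the 3 vertices {2, 3, 5} are pairwise adjacent, and any tree decomposition puts a clique entirely inside one bag — forcing width ≥ 2. Hence tw(G) = 2 exactly.

2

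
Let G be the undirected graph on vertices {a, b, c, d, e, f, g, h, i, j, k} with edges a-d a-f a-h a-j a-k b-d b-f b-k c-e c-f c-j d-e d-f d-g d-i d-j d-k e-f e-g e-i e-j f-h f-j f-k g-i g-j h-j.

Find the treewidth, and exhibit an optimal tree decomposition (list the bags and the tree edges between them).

Treewidth 3.
One optimal decomposition is:
Bags: B1 = {d, e, f, j}  B2 = {a, d, f, j}  B3 = {a, f, h, j}  B4 = {d, e, g, j}  B5 = {c, e, f, j}  B6 = {a, d, f, k}  B7 = {d, e, g, i}  B8 = {b, d, f, k}
Tree: B1–B2, B2–B3, B1–B4, B1–B5, B2–B6, B4–B7, B6–B8

Each bag holds 4 vertices, so the decomposition has width 3, which upper-bounds the treewidth. Conversely, {d, e, g, j} is a clique of size 4, and the vertices of any clique must share a bag in every tree decomposition; so some bag has ≥ 4 vertices and tw(G) ≥ 3. Therefore the treewidth is 3.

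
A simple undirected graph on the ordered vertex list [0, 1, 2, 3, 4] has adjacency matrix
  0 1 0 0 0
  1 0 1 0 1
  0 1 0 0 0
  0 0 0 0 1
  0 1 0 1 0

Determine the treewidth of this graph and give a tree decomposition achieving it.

Treewidth 1.
One such decomposition:
Bags: B1 = {0, 1}  B2 = {1, 4}  B3 = {1, 2}  B4 = {3, 4}
Tree: B1–B2, B1–B3, B2–B4

Every bag has size at most 2, so the width is 2 − 1 = 1 and tw(G) ≤ 1. Since G has at least one edge (e.g. 1–0), it is not an edgeless graph, so tw(G) ≥ 1. Hence tw(G) = 1 exactly.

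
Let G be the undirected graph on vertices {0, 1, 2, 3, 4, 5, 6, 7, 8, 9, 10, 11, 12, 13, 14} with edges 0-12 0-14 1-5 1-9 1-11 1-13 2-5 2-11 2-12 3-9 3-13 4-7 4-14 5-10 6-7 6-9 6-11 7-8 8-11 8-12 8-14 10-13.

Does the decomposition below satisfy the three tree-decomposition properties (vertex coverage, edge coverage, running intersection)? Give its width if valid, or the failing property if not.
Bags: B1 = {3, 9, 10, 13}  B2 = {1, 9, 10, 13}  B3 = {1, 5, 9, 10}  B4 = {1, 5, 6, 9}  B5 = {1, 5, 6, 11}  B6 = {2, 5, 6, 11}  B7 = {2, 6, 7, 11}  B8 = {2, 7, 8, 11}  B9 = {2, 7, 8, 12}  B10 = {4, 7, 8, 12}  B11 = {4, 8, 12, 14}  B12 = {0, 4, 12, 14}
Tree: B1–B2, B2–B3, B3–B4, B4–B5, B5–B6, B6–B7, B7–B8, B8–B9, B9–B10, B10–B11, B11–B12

Vertex coverage: the bags together contain {0, 1, 2, 3, 4, 5, 6, 7, 8, 9, 10, 11, 12, 13, 14}, the full vertex set. Edge coverage: each edge of G has both endpoints in at least one bag. Running intersection: for every vertex, the bags containing it form a connected subtree. All three properties hold, so this is a valid tree decomposition of width max|bag| − 1 = 3, and hence tw(G) ≤ 3.

Yes; width 3.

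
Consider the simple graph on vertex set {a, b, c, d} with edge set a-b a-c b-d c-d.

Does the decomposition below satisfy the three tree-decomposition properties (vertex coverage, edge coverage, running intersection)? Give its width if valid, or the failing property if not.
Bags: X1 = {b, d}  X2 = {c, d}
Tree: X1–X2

No — vertex a appears in no bag.

A tree decomposition must satisfy three properties: every vertex lies in some bag; for every edge, both endpoints lie together in some bag; and for every vertex, the bags containing it form a connected subtree. Here vertex a appears in no bag, so the decomposition is invalid.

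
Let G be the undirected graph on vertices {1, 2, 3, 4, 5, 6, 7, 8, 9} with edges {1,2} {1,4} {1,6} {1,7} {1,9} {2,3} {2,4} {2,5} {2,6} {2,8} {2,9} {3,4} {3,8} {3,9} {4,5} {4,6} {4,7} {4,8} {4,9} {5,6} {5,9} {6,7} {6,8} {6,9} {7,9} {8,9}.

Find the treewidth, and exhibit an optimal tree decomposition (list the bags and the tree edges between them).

Treewidth 4.
Bags: B1 = {1, 2, 4, 6, 9}  B2 = {1, 4, 6, 7, 9}  B3 = {2, 4, 5, 6, 9}  B4 = {2, 4, 6, 8, 9}  B5 = {2, 3, 4, 8, 9}
Tree: B1–B2, B1–B3, B3–B4, B4–B5

The largest bag has 5 vertices, giving width 4; this decomposition certifies tw(G) ≤ 4. On the other hand G contains the 5-clique {2, 3, 4, 8, 9}. A clique must lie in a single bag of any decomposition, so no decomposition can have width below 4. Hence tw(G) = 4 exactly.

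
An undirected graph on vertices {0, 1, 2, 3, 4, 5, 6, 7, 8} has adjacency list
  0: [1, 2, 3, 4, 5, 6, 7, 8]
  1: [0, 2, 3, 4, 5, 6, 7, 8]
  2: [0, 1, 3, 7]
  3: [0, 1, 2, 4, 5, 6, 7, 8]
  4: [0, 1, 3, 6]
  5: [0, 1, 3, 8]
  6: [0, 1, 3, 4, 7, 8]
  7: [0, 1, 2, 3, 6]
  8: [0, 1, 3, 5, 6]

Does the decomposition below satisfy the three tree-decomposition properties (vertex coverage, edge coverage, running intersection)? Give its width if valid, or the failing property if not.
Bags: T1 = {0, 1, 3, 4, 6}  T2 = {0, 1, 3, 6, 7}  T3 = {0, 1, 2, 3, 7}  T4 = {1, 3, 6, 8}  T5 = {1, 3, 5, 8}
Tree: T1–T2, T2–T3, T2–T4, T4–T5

A tree decomposition must satisfy three properties: every vertex lies in some bag; for every edge, both endpoints lie together in some bag; and for every vertex, the bags containing it form a connected subtree. Here edge (0,8) lies in no bag, so the decomposition is invalid.

No — edge (0,8) lies in no bag.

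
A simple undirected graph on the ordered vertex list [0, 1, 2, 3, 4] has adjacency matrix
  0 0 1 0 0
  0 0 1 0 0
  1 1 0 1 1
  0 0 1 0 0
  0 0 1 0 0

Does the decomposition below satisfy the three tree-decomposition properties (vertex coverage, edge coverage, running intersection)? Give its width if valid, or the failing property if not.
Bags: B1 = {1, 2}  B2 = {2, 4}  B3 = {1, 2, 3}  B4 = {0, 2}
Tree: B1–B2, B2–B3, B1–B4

No — bags containing vertex 1 are not connected in the tree.

A tree decomposition must satisfy three properties: every vertex lies in some bag; for every edge, both endpoints lie together in some bag; and for every vertex, the bags containing it form a connected subtree. Here bags containing vertex 1 are not connected in the tree, so the decomposition is invalid.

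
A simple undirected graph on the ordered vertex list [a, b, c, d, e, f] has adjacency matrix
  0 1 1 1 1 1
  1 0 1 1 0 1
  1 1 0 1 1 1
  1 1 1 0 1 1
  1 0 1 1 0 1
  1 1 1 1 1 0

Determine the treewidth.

A width-4 tree decomposition is:
Bags: B1 = {a, c, d, e, f}  B2 = {a, b, c, d, f}
Tree: B1–B2
Every bag has size at most 5, so the width is 5 − 1 = 4 and tw(G) ≤ 4. For the lower bound, the 5 vertices {a, c, d, e, f} are pairwise adjacent, and any tree decomposition puts a clique entirely inside one bag — forcing width ≥ 4. Hence tw(G) = 4 exactly.

4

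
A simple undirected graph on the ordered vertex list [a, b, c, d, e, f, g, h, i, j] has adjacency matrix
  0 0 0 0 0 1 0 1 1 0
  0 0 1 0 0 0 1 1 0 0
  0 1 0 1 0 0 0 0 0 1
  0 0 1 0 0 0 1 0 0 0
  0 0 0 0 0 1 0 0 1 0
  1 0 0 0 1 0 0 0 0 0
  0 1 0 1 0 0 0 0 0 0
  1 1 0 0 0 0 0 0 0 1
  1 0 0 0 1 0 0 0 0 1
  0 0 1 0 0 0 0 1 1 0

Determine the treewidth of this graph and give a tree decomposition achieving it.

Each bag holds 3 vertices, so the decomposition has width 2, which upper-bounds the treewidth. The edges g–d–c–b–g form a cycle, so G is not a tree and its treewidth is at least 2. Combining the bounds, tw(G) = 2.

Treewidth 2.
One such decomposition:
Bags: B1 = {b, d, g}  B2 = {b, c, d}  B3 = {b, c, h}  B4 = {c, h, j}  B5 = {a, h, j}  B6 = {a, i, j}  B7 = {a, f, i}  B8 = {e, f, i}
Tree: B1–B2, B2–B3, B3–B4, B4–B5, B5–B6, B6–B7, B7–B8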